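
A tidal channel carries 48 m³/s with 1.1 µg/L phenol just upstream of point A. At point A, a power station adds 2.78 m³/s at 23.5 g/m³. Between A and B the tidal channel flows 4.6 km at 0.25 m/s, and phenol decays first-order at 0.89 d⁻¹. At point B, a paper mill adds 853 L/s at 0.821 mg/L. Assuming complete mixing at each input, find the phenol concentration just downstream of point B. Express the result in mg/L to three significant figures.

1.06 mg/L

1.1 µg/L = 0.0011 mg/L.
After input A: C = (48·0.0011 + 2.78·23.5) / 50.78 = 1.288 mg/L.
Over the 4.6 km reach to input B (t = 1.84e+04 s = 0.213 d), decay gives C = 1.288·exp(−0.89·0.213) = 1.065 mg/L.
853 L/s = 0.853 m³/s.
After input B: C = (50.78·1.065 + 0.853·0.821) / 51.63 = 1.061 mg/L.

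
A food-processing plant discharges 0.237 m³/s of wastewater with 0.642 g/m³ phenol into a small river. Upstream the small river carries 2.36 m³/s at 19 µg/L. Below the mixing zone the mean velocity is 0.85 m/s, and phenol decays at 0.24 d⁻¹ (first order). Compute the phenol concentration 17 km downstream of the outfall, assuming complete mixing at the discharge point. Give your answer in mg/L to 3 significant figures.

0.0718 mg/L

19 µg/L = 0.019 mg/L.
After complete mixing, C₀ = (0.237·0.642 + 2.36·0.019) / 2.597 = 0.07585 mg/L.
Travel time t = 1.7e+04 m / 0.85 m/s = 2e+04 s = 0.2315 d.
C = 0.07585·exp(−0.24·0.2315) = 0.07585·0.946 = 0.07176 mg/L.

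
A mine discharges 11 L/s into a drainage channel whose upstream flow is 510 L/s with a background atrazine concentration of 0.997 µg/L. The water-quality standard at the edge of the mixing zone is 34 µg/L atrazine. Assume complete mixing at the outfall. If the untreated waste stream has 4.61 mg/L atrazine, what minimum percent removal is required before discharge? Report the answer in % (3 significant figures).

11 L/s = 0.011 m³/s.
510 L/s = 0.51 m³/s.
0.997 µg/L = 0.000997 mg/L.
34 µg/L = 0.034 mg/L.
Mass balance: 0.034·0.521 = 0.011·Cₑ + 0.51·0.000997.
Cₑ = (0.01771 − 0.0005085) / 0.011 = 1.564 mg/L.
Required removal = 1 − 1.564/4.61 = 66.07 %.

66.1 %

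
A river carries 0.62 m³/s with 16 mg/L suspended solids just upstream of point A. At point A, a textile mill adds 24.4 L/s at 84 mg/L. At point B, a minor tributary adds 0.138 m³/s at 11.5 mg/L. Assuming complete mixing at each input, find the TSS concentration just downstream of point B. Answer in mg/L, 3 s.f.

24.4 L/s = 0.0244 m³/s.
After input A: C = (0.62·16 + 0.0244·84) / 0.6444 = 18.57 mg/L.
After input B: C = (0.6444·18.57 + 0.138·11.5) / 0.7824 = 17.33 mg/L.

17.3 mg/L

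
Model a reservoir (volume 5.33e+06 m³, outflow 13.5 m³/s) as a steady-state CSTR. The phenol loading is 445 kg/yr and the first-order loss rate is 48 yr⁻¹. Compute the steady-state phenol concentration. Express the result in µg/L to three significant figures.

Outflow Q = 13.5 m³/s × 3.156e+07 s/yr = 4.26e+08 m³/yr.
Steady-state CSTR mass balance: W = Q·C + k·V·C, so C = W/(Q + kV).
Q + kV = 4.26e+08 + 48·5.33e+06 = 6.819e+08 m³/yr.
C = 445/6.819e+08 = 6.526e-07 kg/m³ = 0.0006526 mg/L = 0.6526 µg/L.

0.653 µg/L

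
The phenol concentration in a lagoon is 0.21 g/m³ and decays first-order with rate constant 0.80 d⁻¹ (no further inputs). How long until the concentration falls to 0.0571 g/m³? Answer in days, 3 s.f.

1.63 d

t = ln(C₀/C)/k = ln(0.21/0.0571)/0.80 = 1.302/0.80 = 1.628 d.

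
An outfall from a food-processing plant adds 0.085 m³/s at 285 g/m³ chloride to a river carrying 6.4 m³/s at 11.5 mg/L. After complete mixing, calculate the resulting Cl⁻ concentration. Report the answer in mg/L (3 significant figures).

By mass balance at complete mixing, C = (0.085·285 + 6.4·11.5) / (0.085 + 6.4) = 97.83/6.485 = 15.08 mg/L.

15.1 mg/L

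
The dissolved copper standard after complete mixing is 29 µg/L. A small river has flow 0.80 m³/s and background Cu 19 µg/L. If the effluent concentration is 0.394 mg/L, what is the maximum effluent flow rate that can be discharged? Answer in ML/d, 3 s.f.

1.89 ML/d

19 µg/L = 0.019 mg/L.
29 µg/L = 0.029 mg/L.
Mass balance at complete mixing: C_std·(Q_w + Q_r) = Q_w·C_e + Q_r·C_b.
Rearranging, Q_w = Q_r·(C_std − C_b)/(C_e − C_std) = 0.80·(0.029 − 0.019) / (0.394 − 0.029) = 0.02192 m³/s.
= 1.894 ML/d.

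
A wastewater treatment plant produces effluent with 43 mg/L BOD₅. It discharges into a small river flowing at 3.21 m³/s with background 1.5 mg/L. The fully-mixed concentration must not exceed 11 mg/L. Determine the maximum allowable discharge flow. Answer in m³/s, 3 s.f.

0.953 m³/s

Mass balance at complete mixing: C_std·(Q_w + Q_r) = Q_w·C_e + Q_r·C_b.
Rearranging, Q_w = Q_r·(C_std − C_b)/(C_e − C_std) = 3.21·(11 − 1.5) / (43 − 11) = 0.953 m³/s.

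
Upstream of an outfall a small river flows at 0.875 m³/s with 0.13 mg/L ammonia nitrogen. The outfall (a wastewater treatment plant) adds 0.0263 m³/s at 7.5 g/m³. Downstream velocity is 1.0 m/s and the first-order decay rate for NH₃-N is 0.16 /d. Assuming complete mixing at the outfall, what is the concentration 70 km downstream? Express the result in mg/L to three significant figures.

0.303 mg/L

After complete mixing, C₀ = (0.0263·7.5 + 0.875·0.13) / 0.9013 = 0.3451 mg/L.
Travel time t = 7e+04 m / 1.0 m/s = 7e+04 s = 0.8102 d.
C = 0.3451·exp(−0.16·0.8102) = 0.3451·0.8784 = 0.3031 mg/L.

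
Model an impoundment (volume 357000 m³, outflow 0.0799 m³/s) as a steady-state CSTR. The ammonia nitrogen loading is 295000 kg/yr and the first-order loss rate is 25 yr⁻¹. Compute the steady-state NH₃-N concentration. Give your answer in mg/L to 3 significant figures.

25.8 mg/L

Outflow Q = 0.0799 m³/s × 3.156e+07 s/yr = 2.521e+06 m³/yr.
Steady-state CSTR mass balance: W = Q·C + k·V·C, so C = W/(Q + kV).
Q + kV = 2.521e+06 + 25·357000 = 1.145e+07 m³/yr.
C = 295000/1.145e+07 = 0.02577 kg/m³ = 25.77 mg/L.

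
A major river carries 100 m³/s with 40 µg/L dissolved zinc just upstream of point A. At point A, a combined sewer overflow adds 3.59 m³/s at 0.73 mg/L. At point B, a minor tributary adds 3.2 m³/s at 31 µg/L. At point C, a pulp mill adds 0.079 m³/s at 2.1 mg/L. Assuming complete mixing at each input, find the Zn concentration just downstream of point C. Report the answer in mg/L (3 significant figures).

0.0644 mg/L

40 µg/L = 0.04 mg/L.
After input A: C = (100·0.04 + 3.59·0.73) / 103.6 = 0.06391 mg/L.
31 µg/L = 0.031 mg/L.
After input B: C = (103.6·0.06391 + 3.2·0.031) / 106.8 = 0.06293 mg/L.
After input C: C = (106.8·0.06293 + 0.079·2.1) / 106.9 = 0.06443 mg/L.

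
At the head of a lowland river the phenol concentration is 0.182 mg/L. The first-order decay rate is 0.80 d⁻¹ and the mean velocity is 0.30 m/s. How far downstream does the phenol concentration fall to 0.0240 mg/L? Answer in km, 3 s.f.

From C = C₀·e^(−kt), t = ln(C₀/C)/k = ln(0.182/0.0240)/0.80 = 2.026/0.80 = 2.532 d.
Distance = v·t = 0.30 m/s × 2.188e+05 s = 6.564e+04 m = 65.64 km.

65.6 km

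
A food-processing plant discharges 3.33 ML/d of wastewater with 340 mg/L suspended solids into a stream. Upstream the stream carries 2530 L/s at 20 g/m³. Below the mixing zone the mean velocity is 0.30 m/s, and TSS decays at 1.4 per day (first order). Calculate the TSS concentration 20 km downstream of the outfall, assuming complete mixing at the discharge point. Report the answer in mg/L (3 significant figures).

3.33 ML/d = 0.03854 m³/s.
2530 L/s = 2.53 m³/s.
After complete mixing, C₀ = (0.03854·340 + 2.53·20) / 2.569 = 24.8 mg/L.
Travel time t = 2e+04 m / 0.30 m/s = 6.667e+04 s = 0.7716 d.
C = 24.8·exp(−1.4·0.7716) = 24.8·0.3395 = 8.42 mg/L.

8.42 mg/L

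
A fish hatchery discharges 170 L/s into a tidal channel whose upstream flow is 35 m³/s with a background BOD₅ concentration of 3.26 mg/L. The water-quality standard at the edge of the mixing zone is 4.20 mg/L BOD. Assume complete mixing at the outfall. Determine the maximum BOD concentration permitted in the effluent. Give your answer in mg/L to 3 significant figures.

198 mg/L

170 L/s = 0.17 m³/s.
Mass balance: 4.2·35.17 = 0.17·Cₑ + 35·3.26.
Cₑ = (147.7 − 114.1) / 0.17 = 197.7 mg/L.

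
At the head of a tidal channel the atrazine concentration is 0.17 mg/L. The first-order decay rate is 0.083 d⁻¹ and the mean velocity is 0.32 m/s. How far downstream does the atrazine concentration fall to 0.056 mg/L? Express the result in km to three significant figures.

From C = C₀·e^(−kt), t = ln(C₀/C)/k = ln(0.17/0.056)/0.083 = 1.11/0.083 = 13.38 d.
Distance = v·t = 0.32 m/s × 1.156e+06 s = 3.699e+05 m = 369.9 km.

370 km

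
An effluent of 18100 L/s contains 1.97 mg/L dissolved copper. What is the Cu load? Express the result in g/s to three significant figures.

18100 L/s = 18.1 m³/s.
Mass flux = Q·C = 18.1 m³/s × 1.97 g/m³ = 35.66 g/s.

35.7 g/s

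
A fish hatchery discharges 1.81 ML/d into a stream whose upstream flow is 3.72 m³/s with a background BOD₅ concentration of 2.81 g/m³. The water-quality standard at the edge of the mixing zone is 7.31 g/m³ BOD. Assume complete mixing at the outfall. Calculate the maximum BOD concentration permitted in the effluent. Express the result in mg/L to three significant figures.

1.81 ML/d = 0.02095 m³/s.
Mass balance: 7.31·3.741 = 0.02095·Cₑ + 3.72·2.81.
Cₑ = (27.35 − 10.45) / 0.02095 = 806.4 mg/L.

806 mg/L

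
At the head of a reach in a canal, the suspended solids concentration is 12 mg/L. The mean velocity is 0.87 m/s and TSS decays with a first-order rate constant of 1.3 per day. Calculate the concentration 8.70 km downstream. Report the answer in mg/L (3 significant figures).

Travel time t = 8.70 km / 0.87 m/s = 8700/0.87 = 1e+04 s = 0.1157 d.
First-order decay: C = 12·exp(−1.3·0.1157) = 12·0.8603 = 10.32 mg/L.

10.3 mg/L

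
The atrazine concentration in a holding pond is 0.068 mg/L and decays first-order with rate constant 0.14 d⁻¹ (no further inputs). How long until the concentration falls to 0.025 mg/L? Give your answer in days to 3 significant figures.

t = ln(C₀/C)/k = ln(0.068/0.025)/0.14 = 1.001/0.14 = 7.147 d.

7.15 d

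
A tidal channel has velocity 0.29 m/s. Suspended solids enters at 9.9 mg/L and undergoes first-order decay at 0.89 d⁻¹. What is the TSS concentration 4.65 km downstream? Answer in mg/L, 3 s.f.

Travel time t = 4.65 km / 0.29 m/s = 4650/0.29 = 1.603e+04 s = 0.1856 d.
First-order decay: C = 9.9·exp(−0.89·0.1856) = 9.9·0.8477 = 8.393 mg/L.

8.39 mg/L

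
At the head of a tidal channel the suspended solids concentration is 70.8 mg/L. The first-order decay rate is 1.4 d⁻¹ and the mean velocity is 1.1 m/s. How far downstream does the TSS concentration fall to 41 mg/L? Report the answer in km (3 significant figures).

From C = C₀·e^(−kt), t = ln(C₀/C)/k = ln(70.8/41)/1.4 = 0.5463/1.4 = 0.3902 d.
Distance = v·t = 1.1 m/s × 3.371e+04 s = 3.709e+04 m = 37.09 km.

37.1 km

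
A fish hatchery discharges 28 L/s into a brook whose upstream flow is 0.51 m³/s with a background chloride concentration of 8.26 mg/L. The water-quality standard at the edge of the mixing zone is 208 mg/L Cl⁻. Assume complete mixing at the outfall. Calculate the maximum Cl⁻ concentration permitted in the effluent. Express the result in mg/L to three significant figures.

3850 mg/L

28 L/s = 0.028 m³/s.
Mass balance: 208·0.538 = 0.028·Cₑ + 0.51·8.26.
Cₑ = (111.9 − 4.213) / 0.028 = 3846 mg/L.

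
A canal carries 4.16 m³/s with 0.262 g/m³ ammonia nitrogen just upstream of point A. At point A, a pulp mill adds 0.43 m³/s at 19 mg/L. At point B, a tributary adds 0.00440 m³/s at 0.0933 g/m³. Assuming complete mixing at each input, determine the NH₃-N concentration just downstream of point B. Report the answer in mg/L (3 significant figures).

After input A: C = (4.16·0.262 + 0.43·19) / 4.59 = 2.017 mg/L.
After input B: C = (4.59·2.017 + 0.0044·0.0933) / 4.594 = 2.016 mg/L.

2.02 mg/L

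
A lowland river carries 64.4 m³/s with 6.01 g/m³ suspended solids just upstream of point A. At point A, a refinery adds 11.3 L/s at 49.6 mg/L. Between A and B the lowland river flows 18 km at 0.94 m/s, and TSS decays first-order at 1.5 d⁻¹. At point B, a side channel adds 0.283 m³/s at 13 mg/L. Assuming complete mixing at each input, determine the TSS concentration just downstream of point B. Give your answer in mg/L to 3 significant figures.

4.35 mg/L

11.3 L/s = 0.0113 m³/s.
After input A: C = (64.4·6.01 + 0.0113·49.6) / 64.41 = 6.018 mg/L.
Over the 18 km reach to input B (t = 1.915e+04 s = 0.2216 d), decay gives C = 6.018·exp(−1.5·0.2216) = 4.316 mg/L.
After input B: C = (64.41·4.316 + 0.283·13) / 64.69 = 4.354 mg/L.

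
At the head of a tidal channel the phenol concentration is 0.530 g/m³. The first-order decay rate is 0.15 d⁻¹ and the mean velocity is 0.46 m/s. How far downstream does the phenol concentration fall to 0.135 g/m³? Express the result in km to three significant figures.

From C = C₀·e^(−kt), t = ln(C₀/C)/k = ln(0.530/0.135)/0.15 = 1.368/0.15 = 9.117 d.
Distance = v·t = 0.46 m/s × 7.877e+05 s = 3.624e+05 m = 362.4 km.

362 km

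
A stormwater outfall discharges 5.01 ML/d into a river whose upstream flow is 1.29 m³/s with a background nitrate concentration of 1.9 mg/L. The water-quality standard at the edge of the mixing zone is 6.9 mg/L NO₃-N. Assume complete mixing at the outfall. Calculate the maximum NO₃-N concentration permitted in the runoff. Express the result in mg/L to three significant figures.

5.01 ML/d = 0.05799 m³/s.
Mass balance: 6.9·1.348 = 0.05799·Cₑ + 1.29·1.9.
Cₑ = (9.301 − 2.451) / 0.05799 = 118.1 mg/L.

118 mg/L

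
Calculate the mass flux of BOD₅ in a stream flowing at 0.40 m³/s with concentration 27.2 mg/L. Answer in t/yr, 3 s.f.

Mass flux = Q·C = 0.4 m³/s × 27.2 g/m³ = 10.88 g/s.
= 10.88 g/s × 31.56 = 343.3 t/yr.

343 t/yr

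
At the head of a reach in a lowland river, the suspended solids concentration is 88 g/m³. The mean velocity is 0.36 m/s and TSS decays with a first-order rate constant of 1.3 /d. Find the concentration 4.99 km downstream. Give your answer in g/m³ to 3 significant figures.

71.4 g/m³

Travel time t = 4.99 km / 0.36 m/s = 4990/0.36 = 1.386e+04 s = 0.1604 d.
First-order decay: C = 88·exp(−1.3·0.1604) = 88·0.8118 = 71.43 g/m³.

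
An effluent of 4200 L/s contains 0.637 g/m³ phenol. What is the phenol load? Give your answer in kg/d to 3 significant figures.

231 kg/d

4200 L/s = 4.2 m³/s.
Mass flux = Q·C = 4.2 m³/s × 0.637 g/m³ = 2.675 g/s.
= 2.675 g/s × 86.4 = 231.2 kg/d.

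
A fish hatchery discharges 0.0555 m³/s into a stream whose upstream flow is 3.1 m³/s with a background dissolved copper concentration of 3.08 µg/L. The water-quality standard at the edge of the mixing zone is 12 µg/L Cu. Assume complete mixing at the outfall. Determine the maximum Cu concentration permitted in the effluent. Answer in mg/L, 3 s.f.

3.08 µg/L = 0.00308 mg/L.
12 µg/L = 0.012 mg/L.
Mass balance: 0.012·3.155 = 0.0555·Cₑ + 3.1·0.00308.
Cₑ = (0.03787 − 0.009548) / 0.0555 = 0.5102 mg/L.

0.510 mg/L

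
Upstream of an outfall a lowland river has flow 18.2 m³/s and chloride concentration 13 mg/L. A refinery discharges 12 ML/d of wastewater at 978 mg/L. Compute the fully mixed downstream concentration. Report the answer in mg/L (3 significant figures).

20.3 mg/L

12 ML/d = 0.1389 m³/s.
Flow-weighted mixing gives C = (0.1389·978 + 18.2·13) / (0.1389 + 18.2) = 372.4/18.34 = 20.31 mg/L.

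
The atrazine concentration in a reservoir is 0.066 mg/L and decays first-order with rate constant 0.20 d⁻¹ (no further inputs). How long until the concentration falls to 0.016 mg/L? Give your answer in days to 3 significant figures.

t = ln(C₀/C)/k = ln(0.066/0.016)/0.20 = 1.417/0.20 = 7.085 d.

7.09 d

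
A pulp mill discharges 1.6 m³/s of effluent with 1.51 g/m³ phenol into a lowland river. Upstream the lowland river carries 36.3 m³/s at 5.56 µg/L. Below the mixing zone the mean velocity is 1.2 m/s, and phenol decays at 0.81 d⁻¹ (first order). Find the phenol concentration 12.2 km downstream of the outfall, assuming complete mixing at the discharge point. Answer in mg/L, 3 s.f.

0.0628 mg/L

5.56 µg/L = 0.00556 mg/L.
After complete mixing, C₀ = (1.6·1.51 + 36.3·0.00556) / 37.9 = 0.06907 mg/L.
Travel time t = 1.22e+04 m / 1.2 m/s = 1.017e+04 s = 0.1177 d.
C = 0.06907·exp(−0.81·0.1177) = 0.06907·0.9091 = 0.06279 mg/L.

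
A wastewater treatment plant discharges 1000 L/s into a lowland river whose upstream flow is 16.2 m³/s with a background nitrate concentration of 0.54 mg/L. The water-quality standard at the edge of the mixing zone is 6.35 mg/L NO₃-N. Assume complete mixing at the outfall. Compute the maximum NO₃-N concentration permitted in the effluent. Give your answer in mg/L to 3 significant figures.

100 mg/L

1000 L/s = 1 m³/s.
Mass balance: 6.35·17.2 = 1·Cₑ + 16.2·0.54.
Cₑ = (109.2 − 8.748) / 1 = 100.5 mg/L.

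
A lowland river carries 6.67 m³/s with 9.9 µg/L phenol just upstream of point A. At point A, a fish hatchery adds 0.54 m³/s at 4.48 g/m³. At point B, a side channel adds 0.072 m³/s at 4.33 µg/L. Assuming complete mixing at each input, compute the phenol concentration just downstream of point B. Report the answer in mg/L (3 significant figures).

0.341 mg/L

9.9 µg/L = 0.0099 mg/L.
After input A: C = (6.67·0.0099 + 0.54·4.48) / 7.21 = 0.3447 mg/L.
4.33 µg/L = 0.00433 mg/L.
After input B: C = (7.21·0.3447 + 0.072·0.00433) / 7.282 = 0.3413 mg/L.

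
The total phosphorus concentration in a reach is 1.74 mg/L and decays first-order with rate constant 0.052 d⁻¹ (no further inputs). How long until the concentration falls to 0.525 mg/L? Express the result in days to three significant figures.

t = ln(C₀/C)/k = ln(1.74/0.525)/0.052 = 1.198/0.052 = 23.04 d.

23.0 d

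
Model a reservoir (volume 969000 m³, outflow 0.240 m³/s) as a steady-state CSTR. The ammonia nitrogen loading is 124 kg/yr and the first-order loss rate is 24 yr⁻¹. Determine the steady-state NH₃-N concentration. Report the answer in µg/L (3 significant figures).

4.02 µg/L

Outflow Q = 0.240 m³/s × 3.156e+07 s/yr = 7.574e+06 m³/yr.
Steady-state CSTR mass balance: W = Q·C + k·V·C, so C = W/(Q + kV).
Q + kV = 7.574e+06 + 24·969000 = 3.083e+07 m³/yr.
C = 124/3.083e+07 = 4.022e-06 kg/m³ = 0.004022 mg/L = 4.022 µg/L.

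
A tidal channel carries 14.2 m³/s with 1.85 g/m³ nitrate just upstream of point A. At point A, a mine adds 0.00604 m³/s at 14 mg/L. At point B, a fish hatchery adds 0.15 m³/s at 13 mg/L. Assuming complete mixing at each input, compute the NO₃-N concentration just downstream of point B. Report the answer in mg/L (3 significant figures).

After input A: C = (14.2·1.85 + 0.00604·14) / 14.21 = 1.855 mg/L.
After input B: C = (14.21·1.855 + 0.15·13) / 14.36 = 1.972 mg/L.

1.97 mg/L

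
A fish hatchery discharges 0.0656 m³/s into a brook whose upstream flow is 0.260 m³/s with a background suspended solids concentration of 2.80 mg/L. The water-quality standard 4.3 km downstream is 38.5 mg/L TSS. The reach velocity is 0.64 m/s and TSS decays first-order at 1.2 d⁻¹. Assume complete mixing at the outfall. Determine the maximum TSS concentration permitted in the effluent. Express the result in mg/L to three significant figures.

Travel time to the compliance point: t = 4300/0.64 = 6719 s = 0.07776 d; decay factor exp(−1.2·0.07776) = 0.9109.
So the concentration just after mixing may be at most 38.5/0.9109 = 42.27 mg/L.
Mass balance: 42.27·0.3256 = 0.0656·Cₑ + 0.26·2.8.
Cₑ = (13.76 − 0.728) / 0.0656 = 198.7 mg/L.

199 mg/L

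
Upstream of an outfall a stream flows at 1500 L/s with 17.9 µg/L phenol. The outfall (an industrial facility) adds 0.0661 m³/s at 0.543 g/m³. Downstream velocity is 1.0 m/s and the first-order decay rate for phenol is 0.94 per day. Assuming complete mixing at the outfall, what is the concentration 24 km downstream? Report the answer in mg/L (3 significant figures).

0.0309 mg/L

1500 L/s = 1.5 m³/s.
17.9 µg/L = 0.0179 mg/L.
After complete mixing, C₀ = (0.0661·0.543 + 1.5·0.0179) / 1.566 = 0.04006 mg/L.
Travel time t = 2.4e+04 m / 1.0 m/s = 2.4e+04 s = 0.2778 d.
C = 0.04006·exp(−0.94·0.2778) = 0.04006·0.7702 = 0.03086 mg/L.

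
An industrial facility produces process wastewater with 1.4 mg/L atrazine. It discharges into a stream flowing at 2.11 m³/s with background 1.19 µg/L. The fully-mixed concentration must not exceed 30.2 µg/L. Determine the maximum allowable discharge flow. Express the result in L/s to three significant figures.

1.19 µg/L = 0.00119 mg/L.
30.2 µg/L = 0.0302 mg/L.
Mass balance at complete mixing: C_std·(Q_w + Q_r) = Q_w·C_e + Q_r·C_b.
Rearranging, Q_w = Q_r·(C_std − C_b)/(C_e − C_std) = 2.11·(0.0302 − 0.00119) / (1.4 − 0.0302) = 0.04469 m³/s.
= 44.69 L/s.

44.7 L/s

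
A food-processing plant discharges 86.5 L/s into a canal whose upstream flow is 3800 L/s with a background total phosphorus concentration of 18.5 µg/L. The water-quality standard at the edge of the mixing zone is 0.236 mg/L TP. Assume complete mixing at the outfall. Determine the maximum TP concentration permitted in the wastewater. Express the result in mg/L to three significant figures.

86.5 L/s = 0.0865 m³/s.
3800 L/s = 3.8 m³/s.
18.5 µg/L = 0.0185 mg/L.
Mass balance: 0.236·3.887 = 0.0865·Cₑ + 3.8·0.0185.
Cₑ = (0.9172 − 0.0703) / 0.0865 = 9.791 mg/L.

9.79 mg/L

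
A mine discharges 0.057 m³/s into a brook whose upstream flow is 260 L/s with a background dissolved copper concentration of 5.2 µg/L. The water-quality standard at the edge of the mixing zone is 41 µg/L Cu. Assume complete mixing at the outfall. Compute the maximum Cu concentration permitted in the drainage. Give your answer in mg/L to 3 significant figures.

260 L/s = 0.26 m³/s.
5.2 µg/L = 0.0052 mg/L.
41 µg/L = 0.041 mg/L.
Mass balance: 0.041·0.317 = 0.057·Cₑ + 0.26·0.0052.
Cₑ = (0.013 − 0.001352) / 0.057 = 0.2043 mg/L.

0.204 mg/L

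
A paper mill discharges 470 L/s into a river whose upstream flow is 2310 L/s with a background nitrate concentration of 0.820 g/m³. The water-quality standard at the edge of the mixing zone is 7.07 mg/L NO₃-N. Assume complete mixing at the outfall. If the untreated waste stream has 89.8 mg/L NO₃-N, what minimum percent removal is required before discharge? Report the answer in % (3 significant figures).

470 L/s = 0.47 m³/s.
2310 L/s = 2.31 m³/s.
Mass balance: 7.07·2.78 = 0.47·Cₑ + 2.31·0.82.
Cₑ = (19.65 − 1.894) / 0.47 = 37.79 mg/L.
Required removal = 1 − 37.79/89.8 = 57.92 %.

57.9 %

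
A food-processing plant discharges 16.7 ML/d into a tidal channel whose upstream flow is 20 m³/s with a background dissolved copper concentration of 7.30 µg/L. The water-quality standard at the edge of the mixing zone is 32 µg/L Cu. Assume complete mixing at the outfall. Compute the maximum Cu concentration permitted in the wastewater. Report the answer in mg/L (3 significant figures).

2.59 mg/L

16.7 ML/d = 0.1933 m³/s.
7.30 µg/L = 0.0073 mg/L.
32 µg/L = 0.032 mg/L.
Mass balance: 0.032·20.19 = 0.1933·Cₑ + 20·0.0073.
Cₑ = (0.6462 − 0.146) / 0.1933 = 2.588 mg/L.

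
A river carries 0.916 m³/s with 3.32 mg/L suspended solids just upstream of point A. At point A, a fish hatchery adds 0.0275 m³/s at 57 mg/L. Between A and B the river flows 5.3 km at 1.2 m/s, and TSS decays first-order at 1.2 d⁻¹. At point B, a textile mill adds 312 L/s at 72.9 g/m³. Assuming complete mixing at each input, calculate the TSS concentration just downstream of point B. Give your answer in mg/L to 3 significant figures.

After input A: C = (0.916·3.32 + 0.0275·57) / 0.9435 = 4.885 mg/L.
Over the 5.3 km reach to input B (t = 4417 s = 0.05112 d), decay gives C = 4.885·exp(−1.2·0.05112) = 4.594 mg/L.
312 L/s = 0.312 m³/s.
After input B: C = (0.9435·4.594 + 0.312·72.9) / 1.256 = 21.57 mg/L.

21.6 mg/L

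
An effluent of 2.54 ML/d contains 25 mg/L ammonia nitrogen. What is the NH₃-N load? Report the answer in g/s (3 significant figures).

2.54 ML/d = 0.0294 m³/s.
Mass flux = Q·C = 0.0294 m³/s × 25 g/m³ = 0.735 g/s.

0.735 g/s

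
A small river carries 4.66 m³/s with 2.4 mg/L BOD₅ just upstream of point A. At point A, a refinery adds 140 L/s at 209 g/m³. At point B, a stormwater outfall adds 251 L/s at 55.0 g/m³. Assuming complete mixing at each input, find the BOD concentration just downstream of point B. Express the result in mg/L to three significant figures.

10.7 mg/L

140 L/s = 0.14 m³/s.
After input A: C = (4.66·2.4 + 0.14·209) / 4.8 = 8.426 mg/L.
251 L/s = 0.251 m³/s.
After input B: C = (4.8·8.426 + 0.251·55) / 5.051 = 10.74 mg/L.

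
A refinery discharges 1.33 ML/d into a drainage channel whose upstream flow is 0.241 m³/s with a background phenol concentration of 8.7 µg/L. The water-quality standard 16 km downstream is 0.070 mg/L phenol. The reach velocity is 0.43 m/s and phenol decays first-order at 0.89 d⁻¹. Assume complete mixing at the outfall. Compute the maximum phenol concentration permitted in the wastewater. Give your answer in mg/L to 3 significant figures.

1.33 ML/d = 0.01539 m³/s.
8.7 µg/L = 0.0087 mg/L.
Travel time to the compliance point: t = 1.6e+04/0.43 = 3.721e+04 s = 0.4307 d; decay factor exp(−0.89·0.4307) = 0.6816.
So the concentration just after mixing may be at most 0.07/0.6816 = 0.1027 mg/L.
Mass balance: 0.1027·0.2564 = 0.01539·Cₑ + 0.241·0.0087.
Cₑ = (0.02633 − 0.002097) / 0.01539 = 1.574 mg/L.

1.57 mg/L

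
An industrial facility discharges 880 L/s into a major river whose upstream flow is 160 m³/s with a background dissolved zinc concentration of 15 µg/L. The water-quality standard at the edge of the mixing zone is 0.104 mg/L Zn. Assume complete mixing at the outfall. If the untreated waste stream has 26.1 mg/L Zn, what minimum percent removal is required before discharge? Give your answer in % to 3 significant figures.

880 L/s = 0.88 m³/s.
15 µg/L = 0.015 mg/L.
Mass balance: 0.104·160.9 = 0.88·Cₑ + 160·0.015.
Cₑ = (16.73 − 2.4) / 0.88 = 16.29 mg/L.
Required removal = 1 − 16.29/26.1 = 37.6 %.

37.6 %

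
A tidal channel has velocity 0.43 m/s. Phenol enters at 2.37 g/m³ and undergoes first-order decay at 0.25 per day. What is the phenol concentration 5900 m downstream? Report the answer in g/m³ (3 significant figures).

2.28 g/m³

Travel time t = 5900 m / 0.43 m/s = 5900/0.43 = 1.372e+04 s = 0.1588 d.
First-order decay: C = 2.37·exp(−0.25·0.1588) = 2.37·0.9611 = 2.278 g/m³.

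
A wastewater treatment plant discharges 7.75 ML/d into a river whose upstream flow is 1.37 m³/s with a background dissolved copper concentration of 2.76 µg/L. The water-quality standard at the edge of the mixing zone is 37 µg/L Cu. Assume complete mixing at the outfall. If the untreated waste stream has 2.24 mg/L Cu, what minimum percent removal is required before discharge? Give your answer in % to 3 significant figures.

75.0 %

7.75 ML/d = 0.0897 m³/s.
2.76 µg/L = 0.00276 mg/L.
37 µg/L = 0.037 mg/L.
Mass balance: 0.037·1.46 = 0.0897·Cₑ + 1.37·0.00276.
Cₑ = (0.05401 − 0.003781) / 0.0897 = 0.56 mg/L.
Required removal = 1 − 0.56/2.24 = 75 %.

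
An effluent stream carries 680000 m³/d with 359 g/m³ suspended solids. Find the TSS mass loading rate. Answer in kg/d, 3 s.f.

244000 kg/d

680000 m³/d = 7.87 m³/s.
Mass flux = Q·C = 7.87 m³/s × 359 g/m³ = 2825 g/s.
= 2825 g/s × 86.4 = 2.441e+05 kg/d.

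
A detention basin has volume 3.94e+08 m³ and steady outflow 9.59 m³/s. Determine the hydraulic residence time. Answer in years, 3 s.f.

1.30 yr

Q = 9.59 m³/s × 3.156e+07 s/yr = 3.026e+08 m³/yr.
Hydraulic residence time τ = V/Q = 3.94e+08/3.026e+08 = 1.302 yr.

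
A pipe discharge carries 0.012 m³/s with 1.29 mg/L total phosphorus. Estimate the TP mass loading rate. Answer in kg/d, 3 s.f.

1.34 kg/d

Mass flux = Q·C = 0.012 m³/s × 1.29 g/m³ = 0.01548 g/s.
= 0.01548 g/s × 86.4 = 1.337 kg/d.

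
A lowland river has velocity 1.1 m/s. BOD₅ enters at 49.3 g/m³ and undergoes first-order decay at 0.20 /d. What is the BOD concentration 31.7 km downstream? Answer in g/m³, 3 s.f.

Travel time t = 31.7 km / 1.1 m/s = 3.17e+04/1.1 = 2.882e+04 s = 0.3335 d.
First-order decay: C = 49.3·exp(−0.20·0.3335) = 49.3·0.9355 = 46.12 g/m³.

46.1 g/m³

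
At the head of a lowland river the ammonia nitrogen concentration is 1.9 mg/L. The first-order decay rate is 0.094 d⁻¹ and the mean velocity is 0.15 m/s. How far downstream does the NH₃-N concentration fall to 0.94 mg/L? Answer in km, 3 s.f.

97.0 km

From C = C₀·e^(−kt), t = ln(C₀/C)/k = ln(1.9/0.94)/0.094 = 0.7037/0.094 = 7.486 d.
Distance = v·t = 0.15 m/s × 6.468e+05 s = 9.702e+04 m = 97.02 km.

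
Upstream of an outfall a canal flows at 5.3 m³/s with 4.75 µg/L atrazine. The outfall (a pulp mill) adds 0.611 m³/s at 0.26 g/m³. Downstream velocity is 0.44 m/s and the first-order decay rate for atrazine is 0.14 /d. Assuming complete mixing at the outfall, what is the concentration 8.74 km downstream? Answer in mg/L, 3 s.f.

0.0301 mg/L

4.75 µg/L = 0.00475 mg/L.
After complete mixing, C₀ = (0.611·0.26 + 5.3·0.00475) / 5.911 = 0.03113 mg/L.
Travel time t = 8740 m / 0.44 m/s = 1.986e+04 s = 0.2299 d.
C = 0.03113·exp(−0.14·0.2299) = 0.03113·0.9683 = 0.03015 mg/L.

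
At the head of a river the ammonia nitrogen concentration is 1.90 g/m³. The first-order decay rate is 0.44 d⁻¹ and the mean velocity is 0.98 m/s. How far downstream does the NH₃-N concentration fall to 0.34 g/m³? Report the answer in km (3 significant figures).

From C = C₀·e^(−kt), t = ln(C₀/C)/k = ln(1.90/0.34)/0.44 = 1.721/0.44 = 3.911 d.
Distance = v·t = 0.98 m/s × 3.379e+05 s = 3.311e+05 m = 331.1 km.

331 km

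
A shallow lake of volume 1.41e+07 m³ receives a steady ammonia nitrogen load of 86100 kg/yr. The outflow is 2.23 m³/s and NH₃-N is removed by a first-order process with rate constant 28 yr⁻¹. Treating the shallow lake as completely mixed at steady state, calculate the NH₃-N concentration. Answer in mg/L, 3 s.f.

Outflow Q = 2.23 m³/s × 3.156e+07 s/yr = 7.037e+07 m³/yr.
Steady-state CSTR mass balance: W = Q·C + k·V·C, so C = W/(Q + kV).
Q + kV = 7.037e+07 + 28·1.41e+07 = 4.652e+08 m³/yr.
C = 86100/4.652e+08 = 0.0001851 kg/m³ = 0.1851 mg/L.

0.185 mg/L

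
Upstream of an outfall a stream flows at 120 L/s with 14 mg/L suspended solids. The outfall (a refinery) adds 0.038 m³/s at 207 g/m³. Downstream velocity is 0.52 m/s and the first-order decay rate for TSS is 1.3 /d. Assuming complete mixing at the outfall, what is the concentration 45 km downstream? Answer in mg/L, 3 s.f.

16.4 mg/L

120 L/s = 0.12 m³/s.
After complete mixing, C₀ = (0.038·207 + 0.12·14) / 0.158 = 60.42 mg/L.
Travel time t = 4.5e+04 m / 0.52 m/s = 8.654e+04 s = 1.002 d.
C = 60.42·exp(−1.3·1.002) = 60.42·0.272 = 16.43 mg/L.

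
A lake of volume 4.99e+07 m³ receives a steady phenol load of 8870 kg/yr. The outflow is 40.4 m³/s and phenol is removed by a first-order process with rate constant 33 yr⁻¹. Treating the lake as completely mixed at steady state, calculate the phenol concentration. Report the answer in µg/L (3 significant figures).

Outflow Q = 40.4 m³/s × 3.156e+07 s/yr = 1.275e+09 m³/yr.
Steady-state CSTR mass balance: W = Q·C + k·V·C, so C = W/(Q + kV).
Q + kV = 1.275e+09 + 33·4.99e+07 = 2.922e+09 m³/yr.
C = 8870/2.922e+09 = 3.036e-06 kg/m³ = 0.003036 mg/L = 3.036 µg/L.

3.04 µg/L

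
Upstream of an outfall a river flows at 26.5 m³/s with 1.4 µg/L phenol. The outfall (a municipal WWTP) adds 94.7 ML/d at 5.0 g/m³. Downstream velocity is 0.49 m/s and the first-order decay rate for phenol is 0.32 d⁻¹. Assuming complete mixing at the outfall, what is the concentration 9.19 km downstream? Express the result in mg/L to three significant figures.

0.187 mg/L

94.7 ML/d = 1.096 m³/s.
1.4 µg/L = 0.0014 mg/L.
After complete mixing, C₀ = (1.096·5 + 26.5·0.0014) / 27.6 = 0.1999 mg/L.
Travel time t = 9190 m / 0.49 m/s = 1.876e+04 s = 0.2171 d.
C = 0.1999·exp(−0.32·0.2171) = 0.1999·0.9329 = 0.1865 mg/L.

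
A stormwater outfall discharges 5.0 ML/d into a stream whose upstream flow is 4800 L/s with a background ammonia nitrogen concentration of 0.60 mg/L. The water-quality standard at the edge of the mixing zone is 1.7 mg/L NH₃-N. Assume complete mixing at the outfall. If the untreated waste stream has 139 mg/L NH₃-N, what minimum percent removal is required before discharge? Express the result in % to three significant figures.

33.1 %

5.0 ML/d = 0.05787 m³/s.
4800 L/s = 4.8 m³/s.
Mass balance: 1.7·4.858 = 0.05787·Cₑ + 4.8·0.6.
Cₑ = (8.258 − 2.88) / 0.05787 = 92.94 mg/L.
Required removal = 1 − 92.94/139 = 33.14 %.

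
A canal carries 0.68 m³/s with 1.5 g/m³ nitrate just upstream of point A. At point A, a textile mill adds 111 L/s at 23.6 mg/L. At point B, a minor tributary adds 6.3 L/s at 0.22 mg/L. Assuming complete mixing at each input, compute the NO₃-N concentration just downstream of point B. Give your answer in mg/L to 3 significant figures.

4.57 mg/L

111 L/s = 0.111 m³/s.
After input A: C = (0.68·1.5 + 0.111·23.6) / 0.791 = 4.601 mg/L.
6.3 L/s = 0.0063 m³/s.
After input B: C = (0.791·4.601 + 0.0063·0.22) / 0.7973 = 4.567 mg/L.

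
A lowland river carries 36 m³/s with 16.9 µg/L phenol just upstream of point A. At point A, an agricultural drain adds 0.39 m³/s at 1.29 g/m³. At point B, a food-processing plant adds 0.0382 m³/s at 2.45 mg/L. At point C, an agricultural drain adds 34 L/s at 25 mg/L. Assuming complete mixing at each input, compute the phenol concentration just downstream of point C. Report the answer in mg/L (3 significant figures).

0.0564 mg/L

16.9 µg/L = 0.0169 mg/L.
After input A: C = (36·0.0169 + 0.39·1.29) / 36.39 = 0.03054 mg/L.
After input B: C = (36.39·0.03054 + 0.0382·2.45) / 36.43 = 0.03308 mg/L.
34 L/s = 0.034 m³/s.
After input C: C = (36.43·0.03308 + 0.034·25) / 36.46 = 0.05636 mg/L.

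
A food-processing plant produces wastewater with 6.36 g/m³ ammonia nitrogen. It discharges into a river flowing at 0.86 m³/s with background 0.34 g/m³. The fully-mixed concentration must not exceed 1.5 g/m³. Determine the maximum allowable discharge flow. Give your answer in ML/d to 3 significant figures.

17.7 ML/d

Mass balance at complete mixing: C_std·(Q_w + Q_r) = Q_w·C_e + Q_r·C_b.
Rearranging, Q_w = Q_r·(C_std − C_b)/(C_e − C_std) = 0.86·(1.5 − 0.34) / (6.36 − 1.5) = 0.2053 m³/s.
= 17.74 ML/d.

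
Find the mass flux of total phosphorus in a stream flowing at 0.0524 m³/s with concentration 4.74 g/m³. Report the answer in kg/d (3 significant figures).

Mass flux = Q·C = 0.0524 m³/s × 4.74 g/m³ = 0.2484 g/s.
= 0.2484 g/s × 86.4 = 21.46 kg/d.

21.5 kg/d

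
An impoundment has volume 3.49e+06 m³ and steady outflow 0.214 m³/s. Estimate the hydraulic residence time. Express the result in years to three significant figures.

Q = 0.214 m³/s × 3.156e+07 s/yr = 6.753e+06 m³/yr.
Hydraulic residence time τ = V/Q = 3.49e+06/6.753e+06 = 0.5168 yr.

0.517 yr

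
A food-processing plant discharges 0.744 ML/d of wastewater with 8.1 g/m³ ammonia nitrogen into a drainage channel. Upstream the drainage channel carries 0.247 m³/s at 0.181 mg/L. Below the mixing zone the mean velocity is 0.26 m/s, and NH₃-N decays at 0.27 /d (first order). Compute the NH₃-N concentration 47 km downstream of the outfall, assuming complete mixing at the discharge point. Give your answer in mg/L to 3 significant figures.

0.744 ML/d = 0.008611 m³/s.
After complete mixing, C₀ = (0.008611·8.1 + 0.247·0.181) / 0.2556 = 0.4478 mg/L.
Travel time t = 4.7e+04 m / 0.26 m/s = 1.808e+05 s = 2.092 d.
C = 0.4478·exp(−0.27·2.092) = 0.4478·0.5684 = 0.2545 mg/L.

0.255 mg/L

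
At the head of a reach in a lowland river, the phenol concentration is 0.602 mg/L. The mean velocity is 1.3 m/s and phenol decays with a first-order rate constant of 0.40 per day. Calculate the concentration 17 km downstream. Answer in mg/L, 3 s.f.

Travel time t = 17 km / 1.3 m/s = 1.7e+04/1.3 = 1.308e+04 s = 0.1514 d.
First-order decay: C = 0.602·exp(−0.40·0.1514) = 0.602·0.9413 = 0.5666 mg/L.

0.567 mg/L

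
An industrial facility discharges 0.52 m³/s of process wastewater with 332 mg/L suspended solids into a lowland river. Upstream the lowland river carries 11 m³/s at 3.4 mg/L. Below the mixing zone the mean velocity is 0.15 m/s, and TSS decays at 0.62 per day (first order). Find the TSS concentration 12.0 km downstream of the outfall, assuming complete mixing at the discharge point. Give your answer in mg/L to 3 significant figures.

After complete mixing, C₀ = (0.52·332 + 11·3.4) / 11.52 = 18.23 mg/L.
Travel time t = 1.2e+04 m / 0.15 m/s = 8e+04 s = 0.9259 d.
C = 18.23·exp(−0.62·0.9259) = 18.23·0.5632 = 10.27 mg/L.

10.3 mg/L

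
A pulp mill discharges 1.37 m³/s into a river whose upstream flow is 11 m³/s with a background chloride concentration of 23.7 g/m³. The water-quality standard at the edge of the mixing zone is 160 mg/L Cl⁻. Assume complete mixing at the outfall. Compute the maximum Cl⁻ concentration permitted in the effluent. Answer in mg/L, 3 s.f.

Mass balance: 160·12.37 = 1.37·Cₑ + 11·23.7.
Cₑ = (1979 − 260.7) / 1.37 = 1254 mg/L.

1250 mg/L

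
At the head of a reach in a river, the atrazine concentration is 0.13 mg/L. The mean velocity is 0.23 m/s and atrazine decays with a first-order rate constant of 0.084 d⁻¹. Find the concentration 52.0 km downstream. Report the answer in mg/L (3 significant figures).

Travel time t = 52.0 km / 0.23 m/s = 5.2e+04/0.23 = 2.261e+05 s = 2.617 d.
First-order decay: C = 0.13·exp(−0.084·2.617) = 0.13·0.8027 = 0.1043 mg/L.

0.104 mg/L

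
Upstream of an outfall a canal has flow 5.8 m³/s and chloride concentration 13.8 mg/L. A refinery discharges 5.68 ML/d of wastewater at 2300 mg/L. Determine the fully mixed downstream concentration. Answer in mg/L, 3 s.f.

39.4 mg/L

5.68 ML/d = 0.06574 m³/s.
Conservation of mass across the mixing zone: C = (0.06574·2300 + 5.8·13.8) / (0.06574 + 5.8) = 231.2/5.866 = 39.42 mg/L.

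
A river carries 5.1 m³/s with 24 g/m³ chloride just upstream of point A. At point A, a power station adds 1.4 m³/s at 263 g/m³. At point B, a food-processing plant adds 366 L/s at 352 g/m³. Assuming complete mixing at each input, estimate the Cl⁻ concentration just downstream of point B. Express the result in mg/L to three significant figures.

90.2 mg/L

After input A: C = (5.1·24 + 1.4·263) / 6.5 = 75.48 mg/L.
366 L/s = 0.366 m³/s.
After input B: C = (6.5·75.48 + 0.366·352) / 6.866 = 90.22 mg/L.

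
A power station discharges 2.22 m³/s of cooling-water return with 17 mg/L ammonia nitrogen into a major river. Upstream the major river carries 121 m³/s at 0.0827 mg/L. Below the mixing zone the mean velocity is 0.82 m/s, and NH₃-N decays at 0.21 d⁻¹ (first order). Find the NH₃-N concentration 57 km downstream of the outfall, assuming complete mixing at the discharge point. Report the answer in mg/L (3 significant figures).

0.327 mg/L

After complete mixing, C₀ = (2.22·17 + 121·0.0827) / 123.2 = 0.3875 mg/L.
Travel time t = 5.7e+04 m / 0.82 m/s = 6.951e+04 s = 0.8045 d.
C = 0.3875·exp(−0.21·0.8045) = 0.3875·0.8445 = 0.3273 mg/L.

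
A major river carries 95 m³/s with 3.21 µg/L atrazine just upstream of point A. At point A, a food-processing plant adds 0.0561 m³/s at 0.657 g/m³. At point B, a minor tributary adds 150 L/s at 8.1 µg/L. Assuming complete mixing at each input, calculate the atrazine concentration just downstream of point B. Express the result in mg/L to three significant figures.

0.00360 mg/L

3.21 µg/L = 0.00321 mg/L.
After input A: C = (95·0.00321 + 0.0561·0.657) / 95.06 = 0.003596 mg/L.
150 L/s = 0.15 m³/s.
8.1 µg/L = 0.0081 mg/L.
After input B: C = (95.06·0.003596 + 0.15·0.0081) / 95.21 = 0.003603 mg/L.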